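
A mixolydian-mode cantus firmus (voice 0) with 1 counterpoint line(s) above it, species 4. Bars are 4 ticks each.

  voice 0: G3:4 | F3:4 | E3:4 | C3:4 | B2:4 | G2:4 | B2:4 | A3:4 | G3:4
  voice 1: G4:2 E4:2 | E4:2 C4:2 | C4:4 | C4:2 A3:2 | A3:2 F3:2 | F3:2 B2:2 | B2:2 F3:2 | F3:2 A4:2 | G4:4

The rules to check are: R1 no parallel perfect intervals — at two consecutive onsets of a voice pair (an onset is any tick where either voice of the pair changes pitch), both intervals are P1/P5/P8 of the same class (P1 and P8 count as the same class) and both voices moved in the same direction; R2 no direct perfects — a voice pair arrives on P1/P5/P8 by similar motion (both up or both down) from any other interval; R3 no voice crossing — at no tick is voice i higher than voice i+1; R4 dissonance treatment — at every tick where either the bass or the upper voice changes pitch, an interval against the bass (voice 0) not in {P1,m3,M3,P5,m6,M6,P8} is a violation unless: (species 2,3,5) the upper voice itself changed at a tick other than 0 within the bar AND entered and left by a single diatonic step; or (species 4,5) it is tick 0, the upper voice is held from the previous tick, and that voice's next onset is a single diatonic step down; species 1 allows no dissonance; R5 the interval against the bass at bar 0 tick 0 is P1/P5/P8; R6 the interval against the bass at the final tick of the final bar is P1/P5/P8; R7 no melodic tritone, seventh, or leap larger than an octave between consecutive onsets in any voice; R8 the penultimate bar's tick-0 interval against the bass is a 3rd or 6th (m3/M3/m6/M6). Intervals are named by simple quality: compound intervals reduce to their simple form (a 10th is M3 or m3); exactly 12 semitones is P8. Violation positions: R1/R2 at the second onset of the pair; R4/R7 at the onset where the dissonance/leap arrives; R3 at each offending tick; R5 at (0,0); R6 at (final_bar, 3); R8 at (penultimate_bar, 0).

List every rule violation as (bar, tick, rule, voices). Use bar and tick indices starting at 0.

(1, 0, R4, (0, 1))
(4, 0, R4, (0, 1))
(4, 2, R4, (0, 1))
(5, 0, R4, (0, 1))
(5, 2, R7, (1,))
(6, 2, R4, (0, 1))
(6, 2, R7, (1,))
(7, 0, R3, (0, 1))
(7, 0, R7, (0,))
(7, 1, R3, (0, 1))
(7, 2, R7, (1,))
(8, 0, R1, (0, 1))

bar 0: v0=G3 v1=G4 downbeat P8
bar 1: v0=F3 v1=E4 downbeat M7
bar 2: v0=E3 v1=C4 downbeat m6
bar 3: v0=C3 v1=C4 downbeat P8
bar 4: v0=B2 v1=A3 downbeat m7
bar 5: v0=G2 v1=F3 downbeat m7
bar 6: v0=B2 v1=B2 downbeat P1
bar 7: v0=A3 v1=F3 downbeat M3
bar 8: v0=G3 v1=G4 downbeat P8
  -> R4 @ bar 1 tick 0 v(0, 1): F3/E4 M7 untreated
  -> R4 @ bar 4 tick 0 v(0, 1): B2/A3 m7 untreated
  -> R4 @ bar 4 tick 2 v(0, 1): B2/F3 TT untreated
  -> R4 @ bar 5 tick 0 v(0, 1): G2/F3 m7 untreated
  -> R7 @ bar 5 tick 2 v(1,): F3->B2 leap 6st
  -> R4 @ bar 6 tick 2 v(0, 1): B2/F3 TT untreated
  -> R7 @ bar 6 tick 2 v(1,): B2->F3 leap 6st
  -> R3 @ bar 7 tick 0 v(0, 1): A3 above F3
  -> R7 @ bar 7 tick 0 v(0,): B2->A3 leap 10st
  -> R3 @ bar 7 tick 1 v(0, 1): A3 above F3
  -> R7 @ bar 7 tick 2 v(1,): F3->A4 leap 16st
  -> R1 @ bar 8 tick 0 v(0, 1): A3/A4 P8 -> G3/G4 P8 similar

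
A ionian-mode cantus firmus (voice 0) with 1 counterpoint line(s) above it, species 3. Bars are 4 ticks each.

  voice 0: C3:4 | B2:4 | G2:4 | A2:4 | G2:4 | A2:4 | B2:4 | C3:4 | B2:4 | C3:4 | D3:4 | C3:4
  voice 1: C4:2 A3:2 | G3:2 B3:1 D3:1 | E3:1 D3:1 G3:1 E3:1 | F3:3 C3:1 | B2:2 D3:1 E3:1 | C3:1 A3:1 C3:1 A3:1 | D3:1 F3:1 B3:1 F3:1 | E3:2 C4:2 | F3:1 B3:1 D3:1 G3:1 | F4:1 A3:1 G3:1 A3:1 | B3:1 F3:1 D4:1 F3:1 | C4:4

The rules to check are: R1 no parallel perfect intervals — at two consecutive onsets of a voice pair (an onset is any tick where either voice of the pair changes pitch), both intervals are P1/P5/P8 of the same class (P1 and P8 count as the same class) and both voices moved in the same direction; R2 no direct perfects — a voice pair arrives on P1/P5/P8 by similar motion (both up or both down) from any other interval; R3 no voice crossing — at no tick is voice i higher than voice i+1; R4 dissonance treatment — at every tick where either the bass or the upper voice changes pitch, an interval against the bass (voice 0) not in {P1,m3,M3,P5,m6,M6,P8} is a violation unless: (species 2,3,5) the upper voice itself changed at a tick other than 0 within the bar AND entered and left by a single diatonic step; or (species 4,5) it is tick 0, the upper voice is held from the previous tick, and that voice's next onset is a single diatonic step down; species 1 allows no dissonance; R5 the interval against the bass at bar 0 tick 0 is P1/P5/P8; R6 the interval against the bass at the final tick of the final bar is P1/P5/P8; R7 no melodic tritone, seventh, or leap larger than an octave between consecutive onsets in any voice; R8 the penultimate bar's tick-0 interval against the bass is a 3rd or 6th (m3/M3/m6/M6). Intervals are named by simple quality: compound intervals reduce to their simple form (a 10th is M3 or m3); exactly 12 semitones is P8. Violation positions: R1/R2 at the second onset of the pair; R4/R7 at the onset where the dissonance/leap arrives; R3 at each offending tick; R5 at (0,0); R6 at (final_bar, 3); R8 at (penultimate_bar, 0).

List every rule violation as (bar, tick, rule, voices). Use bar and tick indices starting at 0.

bar 0: v0=C3 v1=C4 downbeat P8
bar 1: v0=B2 v1=G3 downbeat m6
bar 2: v0=G2 v1=E3 downbeat M6
bar 3: v0=A2 v1=F3 downbeat m6
bar 4: v0=G2 v1=B2 downbeat M3
bar 5: v0=A2 v1=C3 downbeat m3
bar 6: v0=B2 v1=D3 downbeat m3
bar 7: v0=C3 v1=E3 downbeat M3
bar 8: v0=B2 v1=F3 downbeat TT
bar 9: v0=C3 v1=F4 downbeat P4
bar 10: v0=D3 v1=B3 downbeat M6
bar 11: v0=C3 v1=C4 downbeat P8
  -> R4 @ bar 6 tick 1 v(0, 1): B2/F3 TT untreated
  -> R7 @ bar 6 tick 2 v(1,): F3->B3 leap 6st
  -> R4 @ bar 6 tick 3 v(0, 1): B2/F3 TT untreated
  -> R7 @ bar 6 tick 3 v(1,): B3->F3 leap 6st
  -> R4 @ bar 8 tick 0 v(0, 1): B2/F3 TT untreated
  -> R7 @ bar 8 tick 1 v(1,): F3->B3 leap 6st
  -> R4 @ bar 9 tick 0 v(0, 1): C3/F4 P4 untreated
  -> R7 @ bar 9 tick 0 v(1,): G3->F4 leap 10st
  -> R7 @ bar 10 tick 1 v(1,): B3->F3 leap 6st

(6, 1, R4, (0, 1))
(6, 2, R7, (1,))
(6, 3, R4, (0, 1))
(6, 3, R7, (1,))
(8, 0, R4, (0, 1))
(8, 1, R7, (1,))
(9, 0, R4, (0, 1))
(9, 0, R7, (1,))
(10, 1, R7, (1,))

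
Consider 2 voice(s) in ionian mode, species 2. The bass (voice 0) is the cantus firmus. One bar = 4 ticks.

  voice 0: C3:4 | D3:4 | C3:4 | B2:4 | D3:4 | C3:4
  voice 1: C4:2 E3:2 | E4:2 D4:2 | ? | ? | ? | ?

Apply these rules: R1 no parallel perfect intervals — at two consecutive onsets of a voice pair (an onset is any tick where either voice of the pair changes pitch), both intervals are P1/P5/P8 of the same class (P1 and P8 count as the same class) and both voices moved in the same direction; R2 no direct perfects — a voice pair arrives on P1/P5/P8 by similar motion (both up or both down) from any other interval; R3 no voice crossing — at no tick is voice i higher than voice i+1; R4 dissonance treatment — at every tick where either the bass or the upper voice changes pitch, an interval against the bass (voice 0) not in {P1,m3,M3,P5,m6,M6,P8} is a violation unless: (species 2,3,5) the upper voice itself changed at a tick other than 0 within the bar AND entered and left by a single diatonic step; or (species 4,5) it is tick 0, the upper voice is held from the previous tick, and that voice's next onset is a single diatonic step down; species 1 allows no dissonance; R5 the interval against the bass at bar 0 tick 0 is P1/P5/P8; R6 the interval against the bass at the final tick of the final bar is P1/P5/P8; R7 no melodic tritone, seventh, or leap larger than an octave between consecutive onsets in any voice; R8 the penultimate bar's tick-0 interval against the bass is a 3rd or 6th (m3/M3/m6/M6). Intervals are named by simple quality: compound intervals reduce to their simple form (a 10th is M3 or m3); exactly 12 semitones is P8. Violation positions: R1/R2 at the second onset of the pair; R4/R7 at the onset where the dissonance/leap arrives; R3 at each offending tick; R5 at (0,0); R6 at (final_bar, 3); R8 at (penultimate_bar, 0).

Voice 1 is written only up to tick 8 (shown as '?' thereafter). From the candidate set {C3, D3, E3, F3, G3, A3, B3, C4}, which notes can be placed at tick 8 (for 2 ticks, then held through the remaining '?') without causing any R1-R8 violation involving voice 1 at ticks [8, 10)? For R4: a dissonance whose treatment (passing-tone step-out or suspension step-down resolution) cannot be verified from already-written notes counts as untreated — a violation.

{A3}

C3: violates R1,R7
D3: violates R4
E3: violates R7
F3: violates R4
G3: violates R2
A3: legal
B3: violates R4
C4: violates R1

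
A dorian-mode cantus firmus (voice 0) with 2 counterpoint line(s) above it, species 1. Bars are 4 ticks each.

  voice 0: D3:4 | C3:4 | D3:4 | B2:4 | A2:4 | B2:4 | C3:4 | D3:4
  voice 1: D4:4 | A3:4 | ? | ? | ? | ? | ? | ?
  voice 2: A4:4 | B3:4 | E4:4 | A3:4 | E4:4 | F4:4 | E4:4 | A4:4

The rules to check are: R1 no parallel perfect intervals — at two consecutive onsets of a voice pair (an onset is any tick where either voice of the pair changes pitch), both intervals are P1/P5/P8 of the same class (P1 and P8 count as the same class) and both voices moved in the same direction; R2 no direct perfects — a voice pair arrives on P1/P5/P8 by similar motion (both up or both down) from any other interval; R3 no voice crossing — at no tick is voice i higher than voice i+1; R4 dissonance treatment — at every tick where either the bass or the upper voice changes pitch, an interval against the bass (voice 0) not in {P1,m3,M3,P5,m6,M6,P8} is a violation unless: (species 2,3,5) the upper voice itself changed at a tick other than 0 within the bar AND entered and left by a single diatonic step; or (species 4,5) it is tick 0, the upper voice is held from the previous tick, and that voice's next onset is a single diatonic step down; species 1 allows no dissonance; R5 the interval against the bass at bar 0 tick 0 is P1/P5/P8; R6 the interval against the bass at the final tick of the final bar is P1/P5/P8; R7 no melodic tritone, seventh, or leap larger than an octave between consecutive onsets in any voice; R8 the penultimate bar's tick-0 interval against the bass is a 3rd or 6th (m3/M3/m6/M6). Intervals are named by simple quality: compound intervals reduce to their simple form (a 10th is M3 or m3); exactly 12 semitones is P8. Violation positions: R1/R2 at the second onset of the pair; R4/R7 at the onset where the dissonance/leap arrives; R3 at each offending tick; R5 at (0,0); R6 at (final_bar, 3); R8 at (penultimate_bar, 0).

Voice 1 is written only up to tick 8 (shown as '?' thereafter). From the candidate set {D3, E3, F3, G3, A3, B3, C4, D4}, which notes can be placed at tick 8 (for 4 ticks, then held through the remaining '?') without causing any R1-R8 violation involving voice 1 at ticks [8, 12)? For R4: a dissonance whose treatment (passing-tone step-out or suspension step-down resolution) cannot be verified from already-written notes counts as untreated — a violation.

{A3, B3, D3, F3}

D3: legal
E3: violates R4
F3: legal
G3: violates R4
A3: legal
B3: legal
C4: violates R4
D4: violates R2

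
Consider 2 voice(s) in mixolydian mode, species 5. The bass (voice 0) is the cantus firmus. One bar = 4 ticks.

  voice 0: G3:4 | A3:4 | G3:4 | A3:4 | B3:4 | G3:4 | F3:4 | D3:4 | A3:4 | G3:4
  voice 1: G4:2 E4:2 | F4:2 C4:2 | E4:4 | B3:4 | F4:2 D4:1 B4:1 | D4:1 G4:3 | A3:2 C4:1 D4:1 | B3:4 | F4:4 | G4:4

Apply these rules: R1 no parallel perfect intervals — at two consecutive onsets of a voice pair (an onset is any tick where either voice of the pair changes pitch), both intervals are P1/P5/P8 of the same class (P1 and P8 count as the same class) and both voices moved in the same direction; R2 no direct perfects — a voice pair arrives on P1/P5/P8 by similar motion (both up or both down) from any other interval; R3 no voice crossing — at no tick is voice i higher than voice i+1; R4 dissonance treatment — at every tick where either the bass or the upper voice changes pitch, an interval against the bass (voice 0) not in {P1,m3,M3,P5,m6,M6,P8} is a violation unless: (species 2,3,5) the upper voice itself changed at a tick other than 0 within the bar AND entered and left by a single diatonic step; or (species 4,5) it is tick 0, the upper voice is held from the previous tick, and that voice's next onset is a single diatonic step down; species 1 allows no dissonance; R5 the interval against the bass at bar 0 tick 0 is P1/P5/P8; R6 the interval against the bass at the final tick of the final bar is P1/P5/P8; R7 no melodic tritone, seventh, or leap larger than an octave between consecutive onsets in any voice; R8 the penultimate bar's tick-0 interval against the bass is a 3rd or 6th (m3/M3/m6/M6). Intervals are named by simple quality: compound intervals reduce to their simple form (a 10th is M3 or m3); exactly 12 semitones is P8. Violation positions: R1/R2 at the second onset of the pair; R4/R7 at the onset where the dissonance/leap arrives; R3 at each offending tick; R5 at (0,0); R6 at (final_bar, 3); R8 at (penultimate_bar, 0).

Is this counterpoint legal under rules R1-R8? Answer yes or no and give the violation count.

No (6 violations)

bar 0: v0=G3 v1=G4 (P8)
bar 1: v0=A3 v1=F4 (m6)
bar 2: v0=G3 v1=E4 (M6)
bar 3: v0=A3 v1=B3 (M2)
bar 4: v0=B3 v1=F4 (TT)
bar 5: v0=G3 v1=D4 (P5)
bar 6: v0=F3 v1=A3 (M3)
bar 7: v0=D3 v1=B3 (M6)
bar 8: v0=A3 v1=F4 (m6)
bar 9: v0=G3 v1=G4 (P8)
  R4 @ bar3.0: A3/B3 M2 untreated
  R4 @ bar4.0: B3/F4 TT untreated
  R7 @ bar4.0: B3->F4 leap 6st
  R2 @ bar5.0: B3/B4 P8 -> G3/D4 P5 similar
  R7 @ bar6.0: G4->A3 leap 10st
  R7 @ bar8.0: B3->F4 leap 6st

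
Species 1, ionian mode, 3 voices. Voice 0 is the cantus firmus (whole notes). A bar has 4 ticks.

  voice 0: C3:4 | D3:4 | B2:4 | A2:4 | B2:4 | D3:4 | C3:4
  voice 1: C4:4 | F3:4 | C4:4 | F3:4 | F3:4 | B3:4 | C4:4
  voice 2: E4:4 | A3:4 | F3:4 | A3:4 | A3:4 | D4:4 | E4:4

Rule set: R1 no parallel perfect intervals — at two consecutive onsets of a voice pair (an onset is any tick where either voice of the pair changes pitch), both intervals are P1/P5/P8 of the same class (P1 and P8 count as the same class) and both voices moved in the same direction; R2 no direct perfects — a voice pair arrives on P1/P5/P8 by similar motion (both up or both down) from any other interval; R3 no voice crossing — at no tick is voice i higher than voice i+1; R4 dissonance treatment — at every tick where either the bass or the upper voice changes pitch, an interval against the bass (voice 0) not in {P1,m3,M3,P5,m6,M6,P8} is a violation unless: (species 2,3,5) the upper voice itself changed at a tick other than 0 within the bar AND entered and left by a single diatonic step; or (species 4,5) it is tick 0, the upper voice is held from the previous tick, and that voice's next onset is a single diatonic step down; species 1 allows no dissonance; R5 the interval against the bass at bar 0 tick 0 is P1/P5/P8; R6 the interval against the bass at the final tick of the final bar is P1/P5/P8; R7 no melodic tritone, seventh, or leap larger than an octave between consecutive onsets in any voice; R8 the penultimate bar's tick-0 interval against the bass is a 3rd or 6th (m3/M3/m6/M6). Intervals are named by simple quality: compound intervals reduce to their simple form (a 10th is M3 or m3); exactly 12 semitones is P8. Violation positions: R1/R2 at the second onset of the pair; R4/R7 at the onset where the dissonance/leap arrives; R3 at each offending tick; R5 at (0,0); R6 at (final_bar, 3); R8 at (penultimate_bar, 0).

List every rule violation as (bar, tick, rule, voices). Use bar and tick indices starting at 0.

bar 0: v0=C3 v1=C4 v2=E4 downbeat M3
bar 1: v0=D3 v1=F3 v2=A3 downbeat P5
bar 2: v0=B2 v1=C4 v2=F3 downbeat TT
bar 3: v0=A2 v1=F3 v2=A3 downbeat P8
bar 4: v0=B2 v1=F3 v2=A3 downbeat m7
bar 5: v0=D3 v1=B3 v2=D4 downbeat P8
bar 6: v0=C3 v1=C4 v2=E4 downbeat M3
  -> R5 @ bar 0 tick 0 v(0, 2): opens on M3
  -> R3 @ bar 2 tick 0 v(1, 2): C4 above F3
  -> R4 @ bar 2 tick 0 v(0, 1): B2/C4 m2 untreated
  -> R4 @ bar 2 tick 0 v(0, 2): B2/F3 TT untreated
  -> R3 @ bar 2 tick 1 v(1, 2): C4 above F3
  -> R3 @ bar 2 tick 2 v(1, 2): C4 above F3
  -> R3 @ bar 2 tick 3 v(1, 2): C4 above F3
  -> R4 @ bar 4 tick 0 v(0, 1): B2/F3 TT untreated
  -> R4 @ bar 4 tick 0 v(0, 2): B2/A3 m7 untreated
  -> R2 @ bar 5 tick 0 v(0, 2): B2/A3 m7 -> D3/D4 P8 similar
  -> R7 @ bar 5 tick 0 v(1,): F3->B3 leap 6st
  -> R8 @ bar 5 tick 0 v(0, 2): penult P8 not 3rd/6th
  -> R6 @ bar 6 tick 3 v(0, 2): closes on M3

(0, 0, R5, (0, 2))
(2, 0, R3, (1, 2))
(2, 0, R4, (0, 1))
(2, 0, R4, (0, 2))
(2, 1, R3, (1, 2))
(2, 2, R3, (1, 2))
(2, 3, R3, (1, 2))
(4, 0, R4, (0, 1))
(4, 0, R4, (0, 2))
(5, 0, R2, (0, 2))
(5, 0, R7, (1,))
(5, 0, R8, (0, 2))
(6, 3, R6, (0, 2))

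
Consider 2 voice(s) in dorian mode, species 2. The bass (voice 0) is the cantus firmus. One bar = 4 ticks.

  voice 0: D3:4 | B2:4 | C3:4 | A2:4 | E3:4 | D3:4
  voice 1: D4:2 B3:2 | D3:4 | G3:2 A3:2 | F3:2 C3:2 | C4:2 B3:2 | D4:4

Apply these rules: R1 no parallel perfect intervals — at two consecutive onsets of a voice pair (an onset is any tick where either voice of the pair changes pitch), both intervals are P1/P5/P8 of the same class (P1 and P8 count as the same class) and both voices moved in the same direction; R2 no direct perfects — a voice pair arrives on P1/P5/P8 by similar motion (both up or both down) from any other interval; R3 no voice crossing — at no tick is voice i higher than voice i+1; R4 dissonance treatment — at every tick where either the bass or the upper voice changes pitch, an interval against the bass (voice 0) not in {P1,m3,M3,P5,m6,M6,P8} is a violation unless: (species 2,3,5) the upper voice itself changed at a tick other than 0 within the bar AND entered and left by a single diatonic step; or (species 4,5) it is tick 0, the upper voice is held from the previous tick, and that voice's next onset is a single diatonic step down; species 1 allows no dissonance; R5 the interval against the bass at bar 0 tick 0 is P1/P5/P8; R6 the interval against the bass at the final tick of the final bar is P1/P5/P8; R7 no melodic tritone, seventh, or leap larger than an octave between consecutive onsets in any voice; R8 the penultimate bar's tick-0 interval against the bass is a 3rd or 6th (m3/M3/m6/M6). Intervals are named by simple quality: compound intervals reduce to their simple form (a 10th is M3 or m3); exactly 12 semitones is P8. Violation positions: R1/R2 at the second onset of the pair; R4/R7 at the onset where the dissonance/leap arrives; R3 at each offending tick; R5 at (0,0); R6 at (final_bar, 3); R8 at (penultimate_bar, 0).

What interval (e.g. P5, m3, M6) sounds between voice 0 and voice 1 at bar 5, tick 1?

voice 0=D3 voice 1=D4 -> P8

P8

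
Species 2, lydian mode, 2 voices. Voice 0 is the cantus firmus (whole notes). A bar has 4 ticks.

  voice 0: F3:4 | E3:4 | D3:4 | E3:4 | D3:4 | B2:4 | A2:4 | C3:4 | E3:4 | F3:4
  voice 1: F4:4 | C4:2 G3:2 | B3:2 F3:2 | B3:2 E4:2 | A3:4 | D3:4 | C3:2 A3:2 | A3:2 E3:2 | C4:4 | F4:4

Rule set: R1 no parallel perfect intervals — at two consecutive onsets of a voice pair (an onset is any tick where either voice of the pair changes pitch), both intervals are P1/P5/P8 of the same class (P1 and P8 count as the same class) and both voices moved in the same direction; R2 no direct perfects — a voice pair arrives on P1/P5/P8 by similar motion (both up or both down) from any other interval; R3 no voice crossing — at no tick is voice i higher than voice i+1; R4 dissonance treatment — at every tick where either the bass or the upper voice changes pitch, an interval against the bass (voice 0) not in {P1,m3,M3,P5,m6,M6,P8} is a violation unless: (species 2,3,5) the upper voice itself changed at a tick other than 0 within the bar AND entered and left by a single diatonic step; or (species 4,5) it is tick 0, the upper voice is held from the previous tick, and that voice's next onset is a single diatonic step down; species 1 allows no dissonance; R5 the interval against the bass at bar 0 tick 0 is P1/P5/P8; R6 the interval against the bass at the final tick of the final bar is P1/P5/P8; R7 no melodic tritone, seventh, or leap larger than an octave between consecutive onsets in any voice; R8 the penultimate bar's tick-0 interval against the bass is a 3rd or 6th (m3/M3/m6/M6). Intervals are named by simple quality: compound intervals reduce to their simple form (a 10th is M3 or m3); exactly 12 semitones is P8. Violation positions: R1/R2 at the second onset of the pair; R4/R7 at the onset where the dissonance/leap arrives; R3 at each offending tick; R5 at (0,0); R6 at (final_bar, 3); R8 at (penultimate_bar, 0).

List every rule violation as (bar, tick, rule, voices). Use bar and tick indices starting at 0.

bar 0: v0=F3 v1=F4 downbeat P8
bar 1: v0=E3 v1=C4 downbeat m6
bar 2: v0=D3 v1=B3 downbeat M6
bar 3: v0=E3 v1=B3 downbeat P5
bar 4: v0=D3 v1=A3 downbeat P5
bar 5: v0=B2 v1=D3 downbeat m3
bar 6: v0=A2 v1=C3 downbeat m3
bar 7: v0=C3 v1=A3 downbeat M6
bar 8: v0=E3 v1=C4 downbeat m6
bar 9: v0=F3 v1=F4 downbeat P8
  -> R7 @ bar 2 tick 2 v(1,): B3->F3 leap 6st
  -> R2 @ bar 3 tick 0 v(0, 1): D3/F3 m3 -> E3/B3 P5 similar
  -> R7 @ bar 3 tick 0 v(1,): F3->B3 leap 6st
  -> R2 @ bar 4 tick 0 v(0, 1): E3/E4 P8 -> D3/A3 P5 similar
  -> R2 @ bar 9 tick 0 v(0, 1): E3/C4 m6 -> F3/F4 P8 similar

(2, 2, R7, (1,))
(3, 0, R2, (0, 1))
(3, 0, R7, (1,))
(4, 0, R2, (0, 1))
(9, 0, R2, (0, 1))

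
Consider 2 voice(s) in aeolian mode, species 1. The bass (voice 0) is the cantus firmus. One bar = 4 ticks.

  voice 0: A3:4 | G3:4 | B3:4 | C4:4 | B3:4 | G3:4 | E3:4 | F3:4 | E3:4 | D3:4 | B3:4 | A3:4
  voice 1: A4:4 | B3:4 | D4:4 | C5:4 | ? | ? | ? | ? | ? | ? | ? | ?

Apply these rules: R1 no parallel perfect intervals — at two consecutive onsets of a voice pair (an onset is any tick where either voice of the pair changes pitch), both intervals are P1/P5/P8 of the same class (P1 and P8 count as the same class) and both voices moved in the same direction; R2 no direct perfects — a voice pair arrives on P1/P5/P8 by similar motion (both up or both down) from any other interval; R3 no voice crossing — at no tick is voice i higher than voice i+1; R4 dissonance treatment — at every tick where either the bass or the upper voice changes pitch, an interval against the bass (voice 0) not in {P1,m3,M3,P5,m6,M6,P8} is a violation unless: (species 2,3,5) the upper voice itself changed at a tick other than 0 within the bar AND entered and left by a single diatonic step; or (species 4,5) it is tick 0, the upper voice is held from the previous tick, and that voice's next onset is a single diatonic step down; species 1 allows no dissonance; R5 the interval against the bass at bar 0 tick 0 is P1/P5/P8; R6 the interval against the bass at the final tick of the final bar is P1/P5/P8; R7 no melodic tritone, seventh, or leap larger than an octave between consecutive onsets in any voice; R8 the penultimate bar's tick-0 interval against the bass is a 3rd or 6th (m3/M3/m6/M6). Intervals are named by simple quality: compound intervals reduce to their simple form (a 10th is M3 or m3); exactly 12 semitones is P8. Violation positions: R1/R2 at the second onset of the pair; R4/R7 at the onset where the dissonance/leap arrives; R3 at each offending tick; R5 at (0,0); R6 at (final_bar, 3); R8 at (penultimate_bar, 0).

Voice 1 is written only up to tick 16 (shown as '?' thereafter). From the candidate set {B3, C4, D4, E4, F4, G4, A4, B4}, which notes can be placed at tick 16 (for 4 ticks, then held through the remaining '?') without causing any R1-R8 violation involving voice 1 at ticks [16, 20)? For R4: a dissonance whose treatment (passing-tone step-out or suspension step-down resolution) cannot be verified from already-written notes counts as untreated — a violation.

{G4}

B3: violates R1,R7
C4: violates R4
D4: violates R7
E4: violates R4
F4: violates R4
G4: legal
A4: violates R4
B4: violates R1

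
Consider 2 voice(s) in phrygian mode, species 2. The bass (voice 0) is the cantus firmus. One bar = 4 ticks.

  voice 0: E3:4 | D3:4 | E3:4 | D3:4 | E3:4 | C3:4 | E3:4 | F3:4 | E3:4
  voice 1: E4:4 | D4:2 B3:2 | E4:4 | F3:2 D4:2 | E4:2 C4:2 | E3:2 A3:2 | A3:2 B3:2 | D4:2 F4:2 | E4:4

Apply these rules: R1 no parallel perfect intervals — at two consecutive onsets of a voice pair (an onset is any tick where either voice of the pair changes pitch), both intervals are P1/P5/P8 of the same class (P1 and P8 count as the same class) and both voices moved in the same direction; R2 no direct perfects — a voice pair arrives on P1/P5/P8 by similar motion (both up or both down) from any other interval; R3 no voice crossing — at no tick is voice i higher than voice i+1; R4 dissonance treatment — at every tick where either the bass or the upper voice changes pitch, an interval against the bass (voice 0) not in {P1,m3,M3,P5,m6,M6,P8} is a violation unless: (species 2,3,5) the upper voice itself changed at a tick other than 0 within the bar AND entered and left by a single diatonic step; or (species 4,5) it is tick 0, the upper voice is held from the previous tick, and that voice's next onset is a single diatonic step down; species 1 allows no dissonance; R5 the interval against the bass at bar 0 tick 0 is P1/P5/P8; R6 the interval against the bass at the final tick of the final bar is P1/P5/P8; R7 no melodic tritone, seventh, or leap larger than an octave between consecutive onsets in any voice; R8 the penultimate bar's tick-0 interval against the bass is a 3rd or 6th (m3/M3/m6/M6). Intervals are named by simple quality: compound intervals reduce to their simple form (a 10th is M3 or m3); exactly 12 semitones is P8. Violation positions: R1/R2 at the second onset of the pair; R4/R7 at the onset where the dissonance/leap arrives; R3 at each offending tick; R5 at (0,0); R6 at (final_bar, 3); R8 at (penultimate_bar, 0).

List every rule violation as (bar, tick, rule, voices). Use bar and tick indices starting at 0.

(1, 0, R1, (0, 1))
(2, 0, R2, (0, 1))
(3, 0, R7, (1,))
(4, 0, R1, (0, 1))
(6, 0, R4, (0, 1))
(8, 0, R1, (0, 1))

bar 0: v0=E3 v1=E4 downbeat P8
bar 1: v0=D3 v1=D4 downbeat P8
bar 2: v0=E3 v1=E4 downbeat P8
bar 3: v0=D3 v1=F3 downbeat m3
bar 4: v0=E3 v1=E4 downbeat P8
bar 5: v0=C3 v1=E3 downbeat M3
bar 6: v0=E3 v1=A3 downbeat P4
bar 7: v0=F3 v1=D4 downbeat M6
bar 8: v0=E3 v1=E4 downbeat P8
  -> R1 @ bar 1 tick 0 v(0, 1): E3/E4 P8 -> D3/D4 P8 similar
  -> R2 @ bar 2 tick 0 v(0, 1): D3/B3 M6 -> E3/E4 P8 similar
  -> R7 @ bar 3 tick 0 v(1,): E4->F3 leap 11st
  -> R1 @ bar 4 tick 0 v(0, 1): D3/D4 P8 -> E3/E4 P8 similar
  -> R4 @ bar 6 tick 0 v(0, 1): E3/A3 P4 untreated
  -> R1 @ bar 8 tick 0 v(0, 1): F3/F4 P8 -> E3/E4 P8 similar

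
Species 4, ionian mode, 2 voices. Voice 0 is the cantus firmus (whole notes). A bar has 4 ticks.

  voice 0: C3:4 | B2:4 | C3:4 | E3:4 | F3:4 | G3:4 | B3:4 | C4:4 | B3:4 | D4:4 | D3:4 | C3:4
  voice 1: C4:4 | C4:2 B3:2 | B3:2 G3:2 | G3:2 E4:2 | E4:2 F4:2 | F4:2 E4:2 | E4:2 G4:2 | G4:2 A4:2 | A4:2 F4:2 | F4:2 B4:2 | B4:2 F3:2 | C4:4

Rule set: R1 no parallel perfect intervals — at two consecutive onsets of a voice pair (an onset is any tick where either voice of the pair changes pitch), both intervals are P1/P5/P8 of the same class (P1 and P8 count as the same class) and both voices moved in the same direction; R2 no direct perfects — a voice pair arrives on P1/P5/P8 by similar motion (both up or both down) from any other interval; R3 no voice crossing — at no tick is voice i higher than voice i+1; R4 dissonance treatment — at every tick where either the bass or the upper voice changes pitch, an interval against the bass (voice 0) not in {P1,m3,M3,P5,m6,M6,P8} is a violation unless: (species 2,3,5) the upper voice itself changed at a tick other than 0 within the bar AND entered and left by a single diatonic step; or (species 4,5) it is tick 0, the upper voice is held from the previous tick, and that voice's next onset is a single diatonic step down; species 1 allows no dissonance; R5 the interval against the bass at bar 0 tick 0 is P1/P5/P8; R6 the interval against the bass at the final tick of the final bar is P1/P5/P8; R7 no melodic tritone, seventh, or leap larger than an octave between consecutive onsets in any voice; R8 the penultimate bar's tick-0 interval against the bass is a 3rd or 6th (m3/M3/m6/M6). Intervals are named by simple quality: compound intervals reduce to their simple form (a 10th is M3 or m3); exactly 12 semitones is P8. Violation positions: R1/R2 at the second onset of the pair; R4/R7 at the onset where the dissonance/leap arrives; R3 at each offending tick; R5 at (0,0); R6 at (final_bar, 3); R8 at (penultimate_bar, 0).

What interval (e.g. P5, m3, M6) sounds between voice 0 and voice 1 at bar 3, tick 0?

m3

voice 0=E3 voice 1=G3 -> m3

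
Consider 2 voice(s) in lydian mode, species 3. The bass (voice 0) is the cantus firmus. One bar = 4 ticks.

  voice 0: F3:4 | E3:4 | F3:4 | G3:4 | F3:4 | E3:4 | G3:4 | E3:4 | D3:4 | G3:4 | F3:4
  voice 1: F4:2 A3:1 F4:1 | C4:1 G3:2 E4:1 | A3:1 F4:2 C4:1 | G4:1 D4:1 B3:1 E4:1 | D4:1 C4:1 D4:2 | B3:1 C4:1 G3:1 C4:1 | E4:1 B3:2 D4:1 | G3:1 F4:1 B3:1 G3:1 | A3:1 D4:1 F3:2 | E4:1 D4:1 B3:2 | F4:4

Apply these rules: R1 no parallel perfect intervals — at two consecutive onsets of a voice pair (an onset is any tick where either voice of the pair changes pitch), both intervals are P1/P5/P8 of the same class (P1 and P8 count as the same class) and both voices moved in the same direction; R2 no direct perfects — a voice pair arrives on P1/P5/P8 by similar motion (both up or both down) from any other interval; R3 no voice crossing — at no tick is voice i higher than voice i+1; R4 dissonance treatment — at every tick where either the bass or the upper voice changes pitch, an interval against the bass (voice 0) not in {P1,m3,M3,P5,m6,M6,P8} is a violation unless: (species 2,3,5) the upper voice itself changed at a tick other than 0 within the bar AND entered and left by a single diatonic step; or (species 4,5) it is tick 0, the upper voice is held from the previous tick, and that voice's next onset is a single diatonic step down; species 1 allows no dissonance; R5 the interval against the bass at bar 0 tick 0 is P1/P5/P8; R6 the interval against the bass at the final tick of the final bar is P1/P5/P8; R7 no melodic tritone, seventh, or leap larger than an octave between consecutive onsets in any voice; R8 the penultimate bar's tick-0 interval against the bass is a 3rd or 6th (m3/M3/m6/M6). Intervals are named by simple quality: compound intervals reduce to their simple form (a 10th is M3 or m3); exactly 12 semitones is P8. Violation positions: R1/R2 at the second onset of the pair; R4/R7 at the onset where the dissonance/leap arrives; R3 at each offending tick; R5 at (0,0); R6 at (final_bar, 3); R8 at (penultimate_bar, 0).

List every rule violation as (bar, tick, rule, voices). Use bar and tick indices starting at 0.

(3, 0, R2, (0, 1))
(5, 0, R2, (0, 1))
(7, 1, R4, (0, 1))
(7, 1, R7, (1,))
(7, 2, R7, (1,))
(9, 0, R7, (1,))
(10, 0, R7, (1,))

bar 0: v0=F3 v1=F4 downbeat P8
bar 1: v0=E3 v1=C4 downbeat m6
bar 2: v0=F3 v1=A3 downbeat M3
bar 3: v0=G3 v1=G4 downbeat P8
bar 4: v0=F3 v1=D4 downbeat M6
bar 5: v0=E3 v1=B3 downbeat P5
bar 6: v0=G3 v1=E4 downbeat M6
bar 7: v0=E3 v1=G3 downbeat m3
bar 8: v0=D3 v1=A3 downbeat P5
bar 9: v0=G3 v1=E4 downbeat M6
bar 10: v0=F3 v1=F4 downbeat P8
  -> R2 @ bar 3 tick 0 v(0, 1): F3/C4 P5 -> G3/G4 P8 similar
  -> R2 @ bar 5 tick 0 v(0, 1): F3/D4 M6 -> E3/B3 P5 similar
  -> R4 @ bar 7 tick 1 v(0, 1): E3/F4 m2 untreated
  -> R7 @ bar 7 tick 1 v(1,): G3->F4 leap 10st
  -> R7 @ bar 7 tick 2 v(1,): F4->B3 leap 6st
  -> R7 @ bar 9 tick 0 v(1,): F3->E4 leap 11st
  -> R7 @ bar 10 tick 0 v(1,): B3->F4 leap 6st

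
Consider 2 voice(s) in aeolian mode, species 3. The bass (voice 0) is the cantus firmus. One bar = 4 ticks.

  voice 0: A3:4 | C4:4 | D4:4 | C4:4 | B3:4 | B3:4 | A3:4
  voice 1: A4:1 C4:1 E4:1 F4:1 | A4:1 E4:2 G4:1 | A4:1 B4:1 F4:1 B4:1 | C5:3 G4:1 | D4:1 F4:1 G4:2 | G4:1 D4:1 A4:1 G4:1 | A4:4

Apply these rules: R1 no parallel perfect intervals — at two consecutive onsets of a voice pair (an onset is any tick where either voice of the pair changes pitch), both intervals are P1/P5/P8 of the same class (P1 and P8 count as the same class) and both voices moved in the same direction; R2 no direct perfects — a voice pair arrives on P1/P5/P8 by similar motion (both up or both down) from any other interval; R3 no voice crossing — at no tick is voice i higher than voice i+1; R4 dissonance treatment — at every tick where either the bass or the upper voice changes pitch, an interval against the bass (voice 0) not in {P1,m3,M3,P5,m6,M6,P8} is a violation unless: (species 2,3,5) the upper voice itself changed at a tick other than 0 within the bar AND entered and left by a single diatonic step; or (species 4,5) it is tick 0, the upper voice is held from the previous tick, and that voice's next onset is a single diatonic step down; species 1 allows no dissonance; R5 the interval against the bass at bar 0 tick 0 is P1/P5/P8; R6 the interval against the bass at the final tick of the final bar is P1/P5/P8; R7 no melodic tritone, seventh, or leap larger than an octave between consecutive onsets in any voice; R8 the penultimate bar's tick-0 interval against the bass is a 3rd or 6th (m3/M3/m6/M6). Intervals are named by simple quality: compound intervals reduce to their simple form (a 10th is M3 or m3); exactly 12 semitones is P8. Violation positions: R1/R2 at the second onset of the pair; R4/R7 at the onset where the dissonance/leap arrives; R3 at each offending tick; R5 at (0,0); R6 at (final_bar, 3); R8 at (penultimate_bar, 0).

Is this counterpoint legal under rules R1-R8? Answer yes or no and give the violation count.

No (5 violations)

bar 0: v0=A3 v1=A4 (P8)
bar 1: v0=C4 v1=A4 (M6)
bar 2: v0=D4 v1=A4 (P5)
bar 3: v0=C4 v1=C5 (P8)
bar 4: v0=B3 v1=D4 (m3)
bar 5: v0=B3 v1=G4 (m6)
bar 6: v0=A3 v1=A4 (P8)
  R1 @ bar2.0: C4/G4 P5 -> D4/A4 P5 similar
  R7 @ bar2.2: B4->F4 leap 6st
  R7 @ bar2.3: F4->B4 leap 6st
  R4 @ bar4.1: B3/F4 TT untreated
  R4 @ bar5.2: B3/A4 m7 untreated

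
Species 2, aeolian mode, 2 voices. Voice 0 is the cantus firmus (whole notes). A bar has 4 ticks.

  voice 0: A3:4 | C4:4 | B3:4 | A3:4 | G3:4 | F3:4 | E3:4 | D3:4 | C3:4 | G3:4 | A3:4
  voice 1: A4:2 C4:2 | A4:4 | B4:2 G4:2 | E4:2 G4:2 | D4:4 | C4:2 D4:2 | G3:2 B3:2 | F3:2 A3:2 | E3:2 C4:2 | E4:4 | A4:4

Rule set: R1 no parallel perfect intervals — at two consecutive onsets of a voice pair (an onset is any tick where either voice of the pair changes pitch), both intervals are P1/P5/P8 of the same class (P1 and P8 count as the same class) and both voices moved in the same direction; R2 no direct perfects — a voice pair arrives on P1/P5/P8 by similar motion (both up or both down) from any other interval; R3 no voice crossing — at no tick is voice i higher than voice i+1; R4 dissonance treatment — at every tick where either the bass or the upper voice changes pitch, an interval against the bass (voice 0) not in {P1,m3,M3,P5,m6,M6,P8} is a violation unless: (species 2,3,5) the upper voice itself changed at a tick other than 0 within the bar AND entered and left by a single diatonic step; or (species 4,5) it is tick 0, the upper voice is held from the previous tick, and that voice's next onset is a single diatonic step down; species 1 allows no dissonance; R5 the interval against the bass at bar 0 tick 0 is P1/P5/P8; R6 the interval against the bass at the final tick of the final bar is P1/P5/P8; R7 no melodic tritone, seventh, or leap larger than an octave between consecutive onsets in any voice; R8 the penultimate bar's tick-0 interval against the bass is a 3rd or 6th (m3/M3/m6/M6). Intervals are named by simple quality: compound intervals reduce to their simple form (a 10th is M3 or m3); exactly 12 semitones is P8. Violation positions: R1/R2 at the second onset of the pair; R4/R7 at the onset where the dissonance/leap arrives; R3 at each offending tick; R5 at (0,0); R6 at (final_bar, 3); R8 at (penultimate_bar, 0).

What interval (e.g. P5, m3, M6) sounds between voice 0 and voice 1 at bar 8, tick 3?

P8

voice 0=C3 voice 1=C4 -> P8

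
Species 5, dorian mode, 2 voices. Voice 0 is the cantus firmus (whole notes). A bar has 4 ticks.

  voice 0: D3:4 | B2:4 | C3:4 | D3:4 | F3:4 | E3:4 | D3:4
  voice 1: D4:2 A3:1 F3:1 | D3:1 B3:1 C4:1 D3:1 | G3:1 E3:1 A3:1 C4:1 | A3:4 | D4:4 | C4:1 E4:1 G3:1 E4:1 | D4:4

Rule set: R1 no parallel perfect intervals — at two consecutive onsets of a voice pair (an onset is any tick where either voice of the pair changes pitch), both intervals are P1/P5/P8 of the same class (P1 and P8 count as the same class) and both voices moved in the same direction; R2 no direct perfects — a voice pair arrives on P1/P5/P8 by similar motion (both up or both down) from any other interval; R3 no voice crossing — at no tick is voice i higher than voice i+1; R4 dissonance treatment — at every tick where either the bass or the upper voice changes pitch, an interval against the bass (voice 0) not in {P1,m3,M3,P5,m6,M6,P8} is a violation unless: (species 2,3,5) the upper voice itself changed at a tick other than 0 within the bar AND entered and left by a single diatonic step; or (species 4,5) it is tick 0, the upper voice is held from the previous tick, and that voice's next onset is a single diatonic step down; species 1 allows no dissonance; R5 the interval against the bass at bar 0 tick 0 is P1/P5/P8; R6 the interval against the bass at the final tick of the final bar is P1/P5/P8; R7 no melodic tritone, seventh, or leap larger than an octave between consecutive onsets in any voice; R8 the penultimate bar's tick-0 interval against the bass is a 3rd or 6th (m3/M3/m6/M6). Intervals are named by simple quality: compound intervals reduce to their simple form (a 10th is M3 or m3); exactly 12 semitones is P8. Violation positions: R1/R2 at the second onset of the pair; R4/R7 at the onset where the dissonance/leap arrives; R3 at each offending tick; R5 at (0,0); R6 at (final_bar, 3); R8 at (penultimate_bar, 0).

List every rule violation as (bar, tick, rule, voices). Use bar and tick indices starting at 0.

bar 0: v0=D3 v1=D4 downbeat P8
bar 1: v0=B2 v1=D3 downbeat m3
bar 2: v0=C3 v1=G3 downbeat P5
bar 3: v0=D3 v1=A3 downbeat P5
bar 4: v0=F3 v1=D4 downbeat M6
bar 5: v0=E3 v1=C4 downbeat m6
bar 6: v0=D3 v1=D4 downbeat P8
  -> R4 @ bar 1 tick 2 v(0, 1): B2/C4 m2 untreated
  -> R7 @ bar 1 tick 3 v(1,): C4->D3 leap 10st
  -> R2 @ bar 2 tick 0 v(0, 1): B2/D3 m3 -> C3/G3 P5 similar
  -> R1 @ bar 6 tick 0 v(0, 1): E3/E4 P8 -> D3/D4 P8 similar

(1, 2, R4, (0, 1))
(1, 3, R7, (1,))
(2, 0, R2, (0, 1))
(6, 0, R1, (0, 1))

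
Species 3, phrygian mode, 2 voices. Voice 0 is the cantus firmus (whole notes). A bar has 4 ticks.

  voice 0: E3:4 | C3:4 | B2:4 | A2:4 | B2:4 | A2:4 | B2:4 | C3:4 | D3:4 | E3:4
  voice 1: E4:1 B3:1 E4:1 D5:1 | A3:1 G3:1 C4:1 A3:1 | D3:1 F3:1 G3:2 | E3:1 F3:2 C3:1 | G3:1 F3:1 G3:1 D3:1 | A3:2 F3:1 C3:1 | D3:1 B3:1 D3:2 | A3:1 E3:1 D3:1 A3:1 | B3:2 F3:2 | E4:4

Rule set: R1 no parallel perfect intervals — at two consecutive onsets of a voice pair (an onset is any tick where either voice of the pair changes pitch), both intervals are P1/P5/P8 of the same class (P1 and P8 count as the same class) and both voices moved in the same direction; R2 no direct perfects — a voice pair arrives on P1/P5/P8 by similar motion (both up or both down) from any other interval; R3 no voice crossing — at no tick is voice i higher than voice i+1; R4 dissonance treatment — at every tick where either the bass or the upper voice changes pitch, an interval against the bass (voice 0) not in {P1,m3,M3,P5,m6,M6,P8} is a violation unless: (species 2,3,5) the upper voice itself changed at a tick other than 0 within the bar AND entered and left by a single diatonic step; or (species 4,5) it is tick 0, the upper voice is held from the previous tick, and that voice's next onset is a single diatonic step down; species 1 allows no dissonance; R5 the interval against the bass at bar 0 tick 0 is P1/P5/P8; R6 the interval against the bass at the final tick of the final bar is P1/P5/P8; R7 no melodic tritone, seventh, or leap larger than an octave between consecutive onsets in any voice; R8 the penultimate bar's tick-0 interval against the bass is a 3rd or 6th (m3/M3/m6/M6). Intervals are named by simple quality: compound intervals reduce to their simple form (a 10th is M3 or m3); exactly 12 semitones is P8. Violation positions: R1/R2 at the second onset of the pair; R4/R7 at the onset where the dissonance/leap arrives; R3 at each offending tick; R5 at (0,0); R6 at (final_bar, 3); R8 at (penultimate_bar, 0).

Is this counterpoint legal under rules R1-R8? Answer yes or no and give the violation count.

bar 0: v0=E3 v1=E4 (P8)
bar 1: v0=C3 v1=A3 (M6)
bar 2: v0=B2 v1=D3 (m3)
bar 3: v0=A2 v1=E3 (P5)
bar 4: v0=B2 v1=G3 (m6)
bar 5: v0=A2 v1=A3 (P8)
bar 6: v0=B2 v1=D3 (m3)
bar 7: v0=C3 v1=A3 (M6)
bar 8: v0=D3 v1=B3 (M6)
bar 9: v0=E3 v1=E4 (P8)
  R4 @ bar0.3: E3/D5 m7 untreated
  R7 @ bar0.3: E4->D5 leap 10st
  R7 @ bar1.0: D5->A3 leap 17st
  R4 @ bar2.1: B2/F3 TT untreated
  R2 @ bar3.0: B2/G3 m6 -> A2/E3 P5 similar
  R4 @ bar7.2: C3/D3 M2 untreated
  R7 @ bar8.2: B3->F3 leap 6st
  R2 @ bar9.0: D3/F3 m3 -> E3/E4 P8 similar
  R7 @ bar9.0: F3->E4 leap 11st

No (9 violations)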